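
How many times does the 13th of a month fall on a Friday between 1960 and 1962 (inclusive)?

5

Friday-the-13ths by year:
1960: May
1961: Jan, Oct
1962: Apr, Jul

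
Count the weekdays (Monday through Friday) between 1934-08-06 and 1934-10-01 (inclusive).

41 weekdays

1934-08-06 is a Monday.
From 1934-08-06 to 1934-10-01 is 57 days inclusive.
57 = 7 × 8 + 1, so there are 8 full weeks plus 1 extra day.
Each full week contributes 5 weekdays (Mon–Fri): 8 × 5 = 40.
The 1 extra day is Monday — 1 of them qualifies.
Total: 40 + 1 = 41.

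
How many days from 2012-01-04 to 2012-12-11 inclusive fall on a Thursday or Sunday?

98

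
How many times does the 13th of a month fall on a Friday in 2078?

1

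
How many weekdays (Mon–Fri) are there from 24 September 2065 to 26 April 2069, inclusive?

24 September 2065 is a Thursday.
That's 1311 days from start to end, counting both.
1311 = 7 × 187 + 2, so there are 187 full weeks plus 2 extra days.
Each full week contributes 5 weekdays (Mon–Fri): 187 × 5 = 935.
The 2 extra days are Thu, Fri — 2 of them qualify.
Total: 935 + 2 = 937.

937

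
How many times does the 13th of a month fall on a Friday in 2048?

The 13th falls on a Friday when the month's 13th has weekday Fri.
Jan 13 is Mon; Feb 13 is Thu; Mar 13 is Fri ✓; Apr 13 is Mon; May 13 is Wed; Jun 13 is Sat; Jul 13 is Mon; Aug 13 is Thu; Sep 13 is Sun; Oct 13 is Tue; Nov 13 is Fri ✓; Dec 13 is Sun.
Friday the 13ths: Mar, Nov.

2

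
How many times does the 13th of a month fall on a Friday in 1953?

3

The 13th falls on a Friday when the month's 13th has weekday Fri.
Jan 13 is Tue; Feb 13 is Fri ✓; Mar 13 is Fri ✓; Apr 13 is Mon; May 13 is Wed; Jun 13 is Sat; Jul 13 is Mon; Aug 13 is Thu; Sep 13 is Sun; Oct 13 is Tue; Nov 13 is Fri ✓; Dec 13 is Sun.
Friday the 13ths: Feb, Mar, Nov.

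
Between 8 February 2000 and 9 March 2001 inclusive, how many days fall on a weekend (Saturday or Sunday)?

8 February 2000 is a Tuesday.
From 8 February 2000 to 9 March 2001 is 396 days inclusive.
396 = 7 × 56 + 4, so there are 56 full weeks plus 4 extra days.
Each full week contributes 2 weekend days (Sat, Sun): 56 × 2 = 112.
The 4 extra days are Tuesday, Wednesday, Thursday, Friday — none qualify.
Total: 112 + 0 = 112.

112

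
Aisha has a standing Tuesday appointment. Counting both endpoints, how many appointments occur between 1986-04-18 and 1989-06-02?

163

1986-04-18 is a Friday.
The range spans 1142 days (inclusive of both endpoints).
1142 = 7 × 163 + 1, so there are 163 full weeks plus 1 extra day.
Each full week contributes one Tuesday: 163 so far.
The 1 extra day is Fri — none qualify.
Total: 163 + 0 = 163.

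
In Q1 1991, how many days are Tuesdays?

13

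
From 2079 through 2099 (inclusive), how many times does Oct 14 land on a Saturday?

Day of week of October 14 in each year:
2079: Sat ✓, 2080: Mon, 2081: Tue, 2082: Wed, 2083: Thu, 2084: Sat ✓, 2085: Sun, 2086: Mon, 2087: Tue, 2088: Thu, 2089: Fri, 2090: Sat ✓, 2091: Sun, 2092: Tue, 2093: Wed, 2094: Thu, 2095: Fri, 2096: Sun, 2097: Mon, 2098: Tue, 2099: Wed
Saturdays: 2079, 2084, 2090.

3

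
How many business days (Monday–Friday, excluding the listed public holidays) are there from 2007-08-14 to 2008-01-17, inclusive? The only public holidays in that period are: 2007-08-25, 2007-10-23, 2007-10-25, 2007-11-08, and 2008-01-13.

2007-08-14 is a Tuesday.
From 2007-08-14 to 2008-01-17 is 157 days inclusive.
157 = 7 × 22 + 3, so there are 22 full weeks plus 3 extra days.
Each full week contributes 5 weekdays (Mon–Fri): 22 × 5 = 110.
The 3 extra days are Tue, Wed, Thu — 3 of them qualify.
Total: 110 + 3 = 113.
Holidays: 2007-08-25 (Sat); 2007-10-23 (Tue); 2007-10-25 (Thu); 2007-11-08 (Thu); 2008-01-13 (Sun).
3 of the 5 holidays fall on weekdays; the rest are weekends and were already excluded.
Business days: 113 − 3 = 110.

110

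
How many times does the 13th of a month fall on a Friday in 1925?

3

The 13th falls on a Friday when the month's 13th has weekday Fri.
Jan 13 is Tue; Feb 13 is Fri ✓; Mar 13 is Fri ✓; Apr 13 is Mon; May 13 is Wed; Jun 13 is Sat; Jul 13 is Mon; Aug 13 is Thu; Sep 13 is Sun; Oct 13 is Tue; Nov 13 is Fri ✓; Dec 13 is Sun.
Friday the 13ths: Feb, Mar, Nov.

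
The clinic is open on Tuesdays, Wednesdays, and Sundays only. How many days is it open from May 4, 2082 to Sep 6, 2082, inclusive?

May 4, 2082 is a Monday.
That's 126 days from start to end, counting both.
126 = 7 × 18, so the span is exactly 18 full weeks.
Each full week contributes 3 days from the set (Tue, Wed, Sun): 18 × 3 = 54.

54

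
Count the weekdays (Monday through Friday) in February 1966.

1966-02-01 is a Tuesday.
From 1966-02-01 to 1966-02-28 is 28 days inclusive.
28 = 7 × 4, so the span is exactly 4 full weeks.
Each full week contributes 5 weekdays (Mon–Fri): 4 × 5 = 20.
Total: 20.

20 weekdays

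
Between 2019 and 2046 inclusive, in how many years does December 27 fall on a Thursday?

4

Day of week of December 27 in each year:
2019: Fri, 2020: Sun, 2021: Mon, 2022: Tue, 2023: Wed, 2024: Fri, 2025: Sat, 2026: Sun, 2027: Mon, 2028: Wed, 2029: Thu ✓, 2030: Fri, 2031: Sat, 2032: Mon, 2033: Tue, 2034: Wed, 2035: Thu ✓, 2036: Sat, 2037: Sun, 2038: Mon, 2039: Tue, 2040: Thu ✓, 2041: Fri, 2042: Sat, 2043: Sun, 2044: Tue, 2045: Wed, 2046: Thu ✓
Thursdays: 2029, 2035, 2040, 2046.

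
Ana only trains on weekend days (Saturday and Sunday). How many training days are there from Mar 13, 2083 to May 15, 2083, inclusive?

Mar 13, 2083 is a Saturday.
That's 64 days from start to end, counting both.
64 = 7 × 9 + 1, so there are 9 full weeks plus 1 extra day.
Each full week contributes 2 weekend days (Sat, Sun): 9 × 2 = 18.
The 1 extra day is Sat — 1 of them qualifies.
Total: 18 + 1 = 19.

19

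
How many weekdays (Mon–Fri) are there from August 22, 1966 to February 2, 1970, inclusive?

August 22, 1966 is a Monday.
The range spans 1261 days (inclusive of both endpoints).
1261 = 7 × 180 + 1, so there are 180 full weeks plus 1 extra day.
Each full week contributes 5 weekdays (Mon–Fri): 180 × 5 = 900.
The 1 extra day is Monday — 1 of them qualifies.
Total: 900 + 1 = 901.

901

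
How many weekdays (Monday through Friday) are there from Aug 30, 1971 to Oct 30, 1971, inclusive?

45

Aug 30, 1971 is a Monday.
From Aug 30, 1971 to Oct 30, 1971 is 62 days inclusive.
62 = 7 × 8 + 6, so there are 8 full weeks plus 6 extra days.
Each full week contributes 5 weekdays (Mon–Fri): 8 × 5 = 40.
The 6 extra days are Mon, Tue, Wed, Thu, Fri, Sat — 5 of them qualify.
Total: 40 + 5 = 45.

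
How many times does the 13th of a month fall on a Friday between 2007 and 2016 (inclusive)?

Friday-the-13ths by year:
2007: Apr, Jul
2008: Jun
2009: Feb, Mar, Nov
2010: Aug
2011: May
2012: Jan, Apr, Jul
2013: Sep, Dec
2014: Jun
2015: Feb, Mar, Nov
2016: May

18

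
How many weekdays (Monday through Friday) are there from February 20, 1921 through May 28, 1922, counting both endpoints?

February 20, 1921 is a Sunday.
That's 463 days from start to end, counting both.
463 = 7 × 66 + 1, so there are 66 full weeks plus 1 extra day.
Each full week contributes 5 weekdays (Mon–Fri): 66 × 5 = 330.
The 1 extra day is Sun — none qualify.
Total: 330 + 0 = 330.

330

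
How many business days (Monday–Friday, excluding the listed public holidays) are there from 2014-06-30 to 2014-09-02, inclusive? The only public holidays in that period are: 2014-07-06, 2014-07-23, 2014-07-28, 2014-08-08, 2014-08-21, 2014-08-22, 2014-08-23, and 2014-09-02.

41

2014-06-30 is a Monday.
That's 65 days from start to end, counting both.
65 = 7 × 9 + 2, so there are 9 full weeks plus 2 extra days.
Each full week contributes 5 weekdays (Mon–Fri): 9 × 5 = 45.
The 2 extra days are Mon, Tue — 2 of them qualify.
Total: 45 + 2 = 47.
Holidays: 2014-07-06 (Sun); 2014-07-23 (Wed); 2014-07-28 (Mon); 2014-08-08 (Fri); 2014-08-21 (Thu); 2014-08-22 (Fri); 2014-08-23 (Sat); 2014-09-02 (Tue).
6 of the 8 holidays fall on weekdays; the rest are weekends and were already excluded.
Business days: 47 − 6 = 41.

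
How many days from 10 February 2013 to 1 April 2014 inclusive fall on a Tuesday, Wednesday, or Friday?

10 February 2013 is a Sunday.
The range spans 416 days (inclusive of both endpoints).
416 = 7 × 59 + 3, so there are 59 full weeks plus 3 extra days.
Each full week contributes 3 days from the set (Tue, Wed, Fri): 59 × 3 = 177.
The 3 extra days are Sun, Mon, Tue — 1 of them qualifies.
Total: 177 + 1 = 178.

178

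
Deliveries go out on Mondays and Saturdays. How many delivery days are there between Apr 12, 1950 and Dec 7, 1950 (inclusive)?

Apr 12, 1950 is a Wednesday.
From Apr 12, 1950 to Dec 7, 1950 is 240 days inclusive.
240 = 7 × 34 + 2, so there are 34 full weeks plus 2 extra days.
Each full week contributes 2 days from the set (Mon, Sat): 34 × 2 = 68.
The 2 extra days are Wednesday, Thursday — none qualify.
Total: 68 + 0 = 68.

68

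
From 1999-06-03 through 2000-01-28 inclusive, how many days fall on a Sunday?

1999-06-03 is a Thursday.
That's 240 days from start to end, counting both.
240 = 7 × 34 + 2, so there are 34 full weeks plus 2 extra days.
Each full week contributes one Sunday: 34 so far.
The 2 extra days are Thursday, Friday — none qualify.
Total: 34 + 0 = 34.

34 Sundays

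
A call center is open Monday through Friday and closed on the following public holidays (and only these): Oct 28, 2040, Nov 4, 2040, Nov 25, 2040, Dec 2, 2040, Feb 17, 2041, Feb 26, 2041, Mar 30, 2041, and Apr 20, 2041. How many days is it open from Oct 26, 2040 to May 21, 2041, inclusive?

147

Oct 26, 2040 is a Friday.
The range spans 208 days (inclusive of both endpoints).
208 = 7 × 29 + 5, so there are 29 full weeks plus 5 extra days.
Each full week contributes 5 weekdays (Mon–Fri): 29 × 5 = 145.
The 5 extra days are Fri, Sat, Sun, Mon, Tue — 3 of them qualify.
Total: 145 + 3 = 148.
Holidays: Oct 28, 2040 (Sun); Nov 4, 2040 (Sun); Nov 25, 2040 (Sun); Dec 2, 2040 (Sun); Feb 17, 2041 (Sun); Feb 26, 2041 (Tue); Mar 30, 2041 (Sat); Apr 20, 2041 (Sat).
1 of the 8 holidays fall on weekdays; the rest are weekends and were already excluded.
Business days: 148 − 1 = 147.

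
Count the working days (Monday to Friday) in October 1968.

23 weekdays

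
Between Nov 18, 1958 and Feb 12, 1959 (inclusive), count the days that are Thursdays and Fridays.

25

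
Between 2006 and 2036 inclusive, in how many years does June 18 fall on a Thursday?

4

Day of week of June 18 in each year:
2006: Sun, 2007: Mon, 2008: Wed, 2009: Thu ✓, 2010: Fri, 2011: Sat, 2012: Mon, 2013: Tue, 2014: Wed, 2015: Thu ✓, 2016: Sat, 2017: Sun, 2018: Mon, 2019: Tue, 2020: Thu ✓, 2021: Fri, 2022: Sat, 2023: Sun, 2024: Tue, 2025: Wed, 2026: Thu ✓, 2027: Fri, 2028: Sun, 2029: Mon, 2030: Tue, 2031: Wed, 2032: Fri, 2033: Sat, 2034: Sun, 2035: Mon, 2036: Wed
Thursdays: 2009, 2015, 2020, 2026.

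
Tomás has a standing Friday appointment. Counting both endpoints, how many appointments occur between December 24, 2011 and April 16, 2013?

68

December 24, 2011 is a Saturday.
From December 24, 2011 to April 16, 2013 is 480 days inclusive.
480 = 7 × 68 + 4, so there are 68 full weeks plus 4 extra days.
Each full week contributes one Friday: 68 so far.
The 4 extra days are Sat, Sun, Mon, Tue — none qualify.
Total: 68 + 0 = 68.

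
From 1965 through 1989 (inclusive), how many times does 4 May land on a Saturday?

3

Day of week of May 4 in each year:
1965: Tue, 1966: Wed, 1967: Thu, 1968: Sat ✓, 1969: Sun, 1970: Mon, 1971: Tue, 1972: Thu, 1973: Fri, 1974: Sat ✓, 1975: Sun, 1976: Tue, 1977: Wed, 1978: Thu, 1979: Fri, 1980: Sun, 1981: Mon, 1982: Tue, 1983: Wed, 1984: Fri, 1985: Sat ✓, 1986: Sun, 1987: Mon, 1988: Wed, 1989: Thu
Saturdays: 1968, 1974, 1985.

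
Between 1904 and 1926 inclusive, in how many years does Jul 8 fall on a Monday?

3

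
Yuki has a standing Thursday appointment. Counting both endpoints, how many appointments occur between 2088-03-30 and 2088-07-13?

15

2088-03-30 is a Tuesday.
That's 106 days from start to end, counting both.
106 = 7 × 15 + 1, so there are 15 full weeks plus 1 extra day.
Each full week contributes one Thursday: 15 so far.
The 1 extra day is Tue — none qualify.
Total: 15 + 0 = 15.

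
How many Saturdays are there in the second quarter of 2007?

2007-04-01 is a Sunday.
From 2007-04-01 to 2007-06-30 is 91 days inclusive.
91 = 7 × 13, so the span is exactly 13 full weeks.
Each full week contributes one Saturday: 13 so far.
Total: 13.

13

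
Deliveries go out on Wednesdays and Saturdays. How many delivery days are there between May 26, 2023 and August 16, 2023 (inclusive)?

24

May 26, 2023 is a Friday.
From May 26, 2023 to August 16, 2023 is 83 days inclusive.
83 = 7 × 11 + 6, so there are 11 full weeks plus 6 extra days.
Each full week contributes 2 days from the set (Wed, Sat): 11 × 2 = 22.
The 6 extra days are Fri, Sat, Sun, Mon, Tue, Wed — 2 of them qualify.
Total: 22 + 2 = 24.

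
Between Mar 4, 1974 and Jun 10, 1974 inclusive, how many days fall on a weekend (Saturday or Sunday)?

28

Mar 4, 1974 is a Monday.
That's 99 days from start to end, counting both.
99 = 7 × 14 + 1, so there are 14 full weeks plus 1 extra day.
Each full week contributes 2 weekend days (Sat, Sun): 14 × 2 = 28.
The 1 extra day is Monday — none qualify.
Total: 28 + 0 = 28.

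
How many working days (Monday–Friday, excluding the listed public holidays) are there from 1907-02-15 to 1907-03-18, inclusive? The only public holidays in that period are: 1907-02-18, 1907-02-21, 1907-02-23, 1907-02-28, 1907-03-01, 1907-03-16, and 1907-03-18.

17 working days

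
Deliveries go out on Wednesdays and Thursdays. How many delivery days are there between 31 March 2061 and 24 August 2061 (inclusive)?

42

31 March 2061 is a Thursday.
The range spans 147 days (inclusive of both endpoints).
147 = 7 × 21, so the span is exactly 21 full weeks.
Each full week contributes 2 days from the set (Wed, Thu): 21 × 2 = 42.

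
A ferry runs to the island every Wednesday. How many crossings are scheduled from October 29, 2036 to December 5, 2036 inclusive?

6 Wednesdays

October 29, 2036 is a Wednesday.
The range spans 38 days (inclusive of both endpoints).
38 = 7 × 5 + 3, so there are 5 full weeks plus 3 extra days.
Each full week contributes one Wednesday: 5 so far.
The 3 extra days are Wed, Thu, Fri — 1 of them qualifies.
Total: 5 + 1 = 6.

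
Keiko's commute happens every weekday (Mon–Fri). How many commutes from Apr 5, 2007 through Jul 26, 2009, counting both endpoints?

Apr 5, 2007 is a Thursday.
From Apr 5, 2007 to Jul 26, 2009 is 844 days inclusive.
844 = 7 × 120 + 4, so there are 120 full weeks plus 4 extra days.
Each full week contributes 5 weekdays (Mon–Fri): 120 × 5 = 600.
The 4 extra days are Thu, Fri, Sat, Sun — 2 of them qualify.
Total: 600 + 2 = 602.

602 weekdays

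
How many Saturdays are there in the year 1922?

52

1922-01-01 is a Sunday.
The range spans 365 days (inclusive of both endpoints).
365 = 7 × 52 + 1, so there are 52 full weeks plus 1 extra day.
Each full week contributes one Saturday: 52 so far.
The 1 extra day is Sun — none qualify.
Total: 52 + 0 = 52.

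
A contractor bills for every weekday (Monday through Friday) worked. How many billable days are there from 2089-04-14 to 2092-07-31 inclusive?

861 weekdays

2089-04-14 is a Thursday.
The range spans 1205 days (inclusive of both endpoints).
1205 = 7 × 172 + 1, so there are 172 full weeks plus 1 extra day.
Each full week contributes 5 weekdays (Mon–Fri): 172 × 5 = 860.
The 1 extra day is Thursday — 1 of them qualifies.
Total: 860 + 1 = 861.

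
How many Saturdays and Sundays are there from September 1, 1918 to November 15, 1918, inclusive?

21

September 1, 1918 is a Sunday.
That's 76 days from start to end, counting both.
76 = 7 × 10 + 6, so there are 10 full weeks plus 6 extra days.
Each full week contributes 2 weekend days (Sat, Sun): 10 × 2 = 20.
The 6 extra days are Sun, Mon, Tue, Wed, Thu, Fri — 1 of them qualifies.
Total: 20 + 1 = 21.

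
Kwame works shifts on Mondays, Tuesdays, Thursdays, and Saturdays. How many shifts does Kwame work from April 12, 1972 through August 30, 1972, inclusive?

80

April 12, 1972 is a Wednesday.
That's 141 days from start to end, counting both.
141 = 7 × 20 + 1, so there are 20 full weeks plus 1 extra day.
Each full week contributes 4 days from the set (Mon, Tue, Thu, Sat): 20 × 4 = 80.
The 1 extra day is Wed — none qualify.
Total: 80 + 0 = 80.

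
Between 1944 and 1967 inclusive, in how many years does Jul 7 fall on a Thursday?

4

Day of week of July 7 in each year:
1944: Fri, 1945: Sat, 1946: Sun, 1947: Mon, 1948: Wed, 1949: Thu ✓, 1950: Fri, 1951: Sat, 1952: Mon, 1953: Tue, 1954: Wed, 1955: Thu ✓, 1956: Sat, 1957: Sun, 1958: Mon, 1959: Tue, 1960: Thu ✓, 1961: Fri, 1962: Sat, 1963: Sun, 1964: Tue, 1965: Wed, 1966: Thu ✓, 1967: Fri
Thursdays: 1949, 1955, 1960, 1966.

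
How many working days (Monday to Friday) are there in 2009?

261

1 January 2009 is a Thursday.
From 1 January 2009 to 31 December 2009 is 365 days inclusive.
365 = 7 × 52 + 1, so there are 52 full weeks plus 1 extra day.
Each full week contributes 5 weekdays (Mon–Fri): 52 × 5 = 260.
The 1 extra day is Thursday — 1 of them qualifies.
Total: 260 + 1 = 261.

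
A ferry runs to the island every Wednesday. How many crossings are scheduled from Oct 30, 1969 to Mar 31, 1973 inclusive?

Oct 30, 1969 is a Thursday.
That's 1249 days from start to end, counting both.
1249 = 7 × 178 + 3, so there are 178 full weeks plus 3 extra days.
Each full week contributes one Wednesday: 178 so far.
The 3 extra days are Thursday, Friday, Saturday — none qualify.
Total: 178 + 0 = 178.

178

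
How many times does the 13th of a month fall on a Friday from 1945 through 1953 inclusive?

Friday-the-13ths by year:
1945: Apr, Jul
1946: Sep, Dec
1947: Jun
1948: Feb, Aug
1949: May
1950: Jan, Oct
1951: Apr, Jul
1952: Jun
1953: Feb, Mar, Nov

16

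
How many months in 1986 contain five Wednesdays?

5

A month has five Wednesdays exactly when Wednesday falls within its first (length − 28) days.
Jan: 31 days, starts Wed → 5 of Wed, Thu, Fri ✓
Feb: 28 days, starts Sat → 5 of (none)
Mar: 31 days, starts Sat → 5 of Sat, Sun, Mon
Apr: 30 days, starts Tue → 5 of Tue, Wed ✓
May: 31 days, starts Thu → 5 of Thu, Fri, Sat
Jun: 30 days, starts Sun → 5 of Sun, Mon
Jul: 31 days, starts Tue → 5 of Tue, Wed, Thu ✓
Aug: 31 days, starts Fri → 5 of Fri, Sat, Sun
Sep: 30 days, starts Mon → 5 of Mon, Tue
Oct: 31 days, starts Wed → 5 of Wed, Thu, Fri ✓
Nov: 30 days, starts Sat → 5 of Sat, Sun
Dec: 31 days, starts Mon → 5 of Mon, Tue, Wed ✓
Months with five Wednesdays: Jan, Apr, Jul, Oct, Dec.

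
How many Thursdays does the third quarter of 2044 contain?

13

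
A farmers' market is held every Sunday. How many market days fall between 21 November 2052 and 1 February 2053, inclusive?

21 November 2052 is a Thursday.
That's 73 days from start to end, counting both.
73 = 7 × 10 + 3, so there are 10 full weeks plus 3 extra days.
Each full week contributes one Sunday: 10 so far.
The 3 extra days are Thursday, Friday, Saturday — none qualify.
Total: 10 + 0 = 10.

10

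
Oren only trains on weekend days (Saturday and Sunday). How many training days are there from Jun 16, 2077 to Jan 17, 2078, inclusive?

62

Jun 16, 2077 is a Wednesday.
That's 216 days from start to end, counting both.
216 = 7 × 30 + 6, so there are 30 full weeks plus 6 extra days.
Each full week contributes 2 weekend days (Sat, Sun): 30 × 2 = 60.
The 6 extra days are Wed, Thu, Fri, Sat, Sun, Mon — 2 of them qualify.
Total: 60 + 2 = 62.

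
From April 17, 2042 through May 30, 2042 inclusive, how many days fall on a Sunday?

6

April 17, 2042 is a Thursday.
From April 17, 2042 to May 30, 2042 is 44 days inclusive.
44 = 7 × 6 + 2, so there are 6 full weeks plus 2 extra days.
Each full week contributes one Sunday: 6 so far.
The 2 extra days are Thu, Fri — none qualify.
Total: 6 + 0 = 6.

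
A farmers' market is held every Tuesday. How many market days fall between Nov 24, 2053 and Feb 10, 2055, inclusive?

Nov 24, 2053 is a Monday.
From Nov 24, 2053 to Feb 10, 2055 is 444 days inclusive.
444 = 7 × 63 + 3, so there are 63 full weeks plus 3 extra days.
Each full week contributes one Tuesday: 63 so far.
The 3 extra days are Mon, Tue, Wed — 1 of them qualifies.
Total: 63 + 1 = 64.

64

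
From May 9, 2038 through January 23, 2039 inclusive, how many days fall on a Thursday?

37

May 9, 2038 is a Sunday.
The range spans 260 days (inclusive of both endpoints).
260 = 7 × 37 + 1, so there are 37 full weeks plus 1 extra day.
Each full week contributes one Thursday: 37 so far.
The 1 extra day is Sun — none qualify.
Total: 37 + 0 = 37.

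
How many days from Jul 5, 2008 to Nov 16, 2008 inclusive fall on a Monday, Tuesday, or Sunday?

Jul 5, 2008 is a Saturday.
The range spans 135 days (inclusive of both endpoints).
135 = 7 × 19 + 2, so there are 19 full weeks plus 2 extra days.
Each full week contributes 3 days from the set (Mon, Tue, Sun): 19 × 3 = 57.
The 2 extra days are Saturday, Sunday — 1 of them qualifies.
Total: 57 + 1 = 58.

58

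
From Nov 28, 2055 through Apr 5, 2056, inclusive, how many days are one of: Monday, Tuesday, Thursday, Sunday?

Nov 28, 2055 is a Sunday.
From Nov 28, 2055 to Apr 5, 2056 is 130 days inclusive.
130 = 7 × 18 + 4, so there are 18 full weeks plus 4 extra days.
Each full week contributes 4 days from the set (Mon, Tue, Thu, Sun): 18 × 4 = 72.
The 4 extra days are Sun, Mon, Tue, Wed — 3 of them qualify.
Total: 72 + 3 = 75.

75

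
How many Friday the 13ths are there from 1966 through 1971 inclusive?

Friday-the-13ths by year:
1966: May
1967: Jan, Oct
1968: Sep, Dec
1969: Jun
1970: Feb, Mar, Nov
1971: Aug

10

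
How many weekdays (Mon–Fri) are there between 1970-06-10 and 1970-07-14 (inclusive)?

25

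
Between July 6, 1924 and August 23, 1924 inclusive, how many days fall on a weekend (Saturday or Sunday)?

14

July 6, 1924 is a Sunday.
From July 6, 1924 to August 23, 1924 is 49 days inclusive.
49 = 7 × 7, so the span is exactly 7 full weeks.
Each full week contributes 2 weekend days (Sat, Sun): 7 × 2 = 14.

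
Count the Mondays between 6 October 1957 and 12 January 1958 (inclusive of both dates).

6 October 1957 is a Sunday.
That's 99 days from start to end, counting both.
99 = 7 × 14 + 1, so there are 14 full weeks plus 1 extra day.
Each full week contributes one Monday: 14 so far.
The 1 extra day is Sunday — none qualify.
Total: 14 + 0 = 14.

14 Mondays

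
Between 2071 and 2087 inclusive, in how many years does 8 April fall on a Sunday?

Day of week of April 8 in each year:
2071: Wed, 2072: Fri, 2073: Sat, 2074: Sun ✓, 2075: Mon, 2076: Wed, 2077: Thu, 2078: Fri, 2079: Sat, 2080: Mon, 2081: Tue, 2082: Wed, 2083: Thu, 2084: Sat, 2085: Sun ✓, 2086: Mon, 2087: Tue
Sundays: 2074, 2085.

2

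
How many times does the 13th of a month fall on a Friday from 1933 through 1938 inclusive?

10

Friday-the-13ths by year:
1933: Jan, Oct
1934: Apr, Jul
1935: Sep, Dec
1936: Mar, Nov
1937: Aug
1938: May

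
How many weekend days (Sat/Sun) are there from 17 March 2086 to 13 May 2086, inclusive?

17 March 2086 is a Sunday.
That's 58 days from start to end, counting both.
58 = 7 × 8 + 2, so there are 8 full weeks plus 2 extra days.
Each full week contributes 2 weekend days (Sat, Sun): 8 × 2 = 16.
The 2 extra days are Sun, Mon — 1 of them qualifies.
Total: 16 + 1 = 17.

17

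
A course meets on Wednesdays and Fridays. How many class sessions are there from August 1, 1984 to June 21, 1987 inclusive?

August 1, 1984 is a Wednesday.
The range spans 1055 days (inclusive of both endpoints).
1055 = 7 × 150 + 5, so there are 150 full weeks plus 5 extra days.
Each full week contributes 2 days from the set (Wed, Fri): 150 × 2 = 300.
The 5 extra days are Wed, Thu, Fri, Sat, Sun — 2 of them qualify.
Total: 300 + 2 = 302.

302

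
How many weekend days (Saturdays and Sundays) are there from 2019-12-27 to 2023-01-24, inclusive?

2019-12-27 is a Friday.
The range spans 1125 days (inclusive of both endpoints).
1125 = 7 × 160 + 5, so there are 160 full weeks plus 5 extra days.
Each full week contributes 2 weekend days (Sat, Sun): 160 × 2 = 320.
The 5 extra days are Fri, Sat, Sun, Mon, Tue — 2 of them qualify.
Total: 320 + 2 = 322.

322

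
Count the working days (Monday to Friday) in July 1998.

23

July 1, 1998 is a Wednesday.
From July 1, 1998 to July 31, 1998 is 31 days inclusive.
31 = 7 × 4 + 3, so there are 4 full weeks plus 3 extra days.
Each full week contributes 5 weekdays (Mon–Fri): 4 × 5 = 20.
The 3 extra days are Wednesday, Thursday, Friday — 3 of them qualify.
Total: 20 + 3 = 23.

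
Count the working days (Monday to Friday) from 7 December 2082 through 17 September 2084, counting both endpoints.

7 December 2082 is a Monday.
That's 651 days from start to end, counting both.
651 = 7 × 93, so the span is exactly 93 full weeks.
Each full week contributes 5 weekdays (Mon–Fri): 93 × 5 = 465.

465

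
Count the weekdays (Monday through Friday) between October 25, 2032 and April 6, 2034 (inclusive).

379

October 25, 2032 is a Monday.
That's 529 days from start to end, counting both.
529 = 7 × 75 + 4, so there are 75 full weeks plus 4 extra days.
Each full week contributes 5 weekdays (Mon–Fri): 75 × 5 = 375.
The 4 extra days are Monday, Tuesday, Wednesday, Thursday — 4 of them qualify.
Total: 375 + 4 = 379.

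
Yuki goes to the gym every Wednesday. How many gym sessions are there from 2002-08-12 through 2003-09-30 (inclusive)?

2002-08-12 is a Monday.
That's 415 days from start to end, counting both.
415 = 7 × 59 + 2, so there are 59 full weeks plus 2 extra days.
Each full week contributes one Wednesday: 59 so far.
The 2 extra days are Mon, Tue — none qualify.
Total: 59 + 0 = 59.

59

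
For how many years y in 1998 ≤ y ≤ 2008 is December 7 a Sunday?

2

Day of week of December 7 in each year:
1998: Mon, 1999: Tue, 2000: Thu, 2001: Fri, 2002: Sat, 2003: Sun ✓, 2004: Tue, 2005: Wed, 2006: Thu, 2007: Fri, 2008: Sun ✓
Sundays: 2003, 2008.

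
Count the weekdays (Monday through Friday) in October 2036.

2036-10-01 is a Wednesday.
The range spans 31 days (inclusive of both endpoints).
31 = 7 × 4 + 3, so there are 4 full weeks plus 3 extra days.
Each full week contributes 5 weekdays (Mon–Fri): 4 × 5 = 20.
The 3 extra days are Wednesday, Thursday, Friday — 3 of them qualify.
Total: 20 + 3 = 23.

23 weekdays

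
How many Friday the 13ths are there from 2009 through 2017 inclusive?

Friday-the-13ths by year:
2009: Feb, Mar, Nov
2010: Aug
2011: May
2012: Jan, Apr, Jul
2013: Sep, Dec
2014: Jun
2015: Feb, Mar, Nov
2016: May
2017: Jan, Oct

17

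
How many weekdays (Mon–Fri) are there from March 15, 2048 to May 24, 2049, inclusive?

March 15, 2048 is a Sunday.
From March 15, 2048 to May 24, 2049 is 436 days inclusive.
436 = 7 × 62 + 2, so there are 62 full weeks plus 2 extra days.
Each full week contributes 5 weekdays (Mon–Fri): 62 × 5 = 310.
The 2 extra days are Sun, Mon — 1 of them qualifies.
Total: 310 + 1 = 311.

311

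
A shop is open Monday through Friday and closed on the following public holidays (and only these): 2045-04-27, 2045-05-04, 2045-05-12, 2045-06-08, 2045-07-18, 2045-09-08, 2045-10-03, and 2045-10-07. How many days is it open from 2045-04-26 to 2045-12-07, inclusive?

2045-04-26 is a Wednesday.
From 2045-04-26 to 2045-12-07 is 226 days inclusive.
226 = 7 × 32 + 2, so there are 32 full weeks plus 2 extra days.
Each full week contributes 5 weekdays (Mon–Fri): 32 × 5 = 160.
The 2 extra days are Wednesday, Thursday — 2 of them qualify.
Total: 160 + 2 = 162.
Holidays: 2045-04-27 (Thu); 2045-05-04 (Thu); 2045-05-12 (Fri); 2045-06-08 (Thu); 2045-07-18 (Tue); 2045-09-08 (Fri); 2045-10-03 (Tue); 2045-10-07 (Sat).
7 of the 8 holidays fall on weekdays; the rest are weekends and were already excluded.
Business days: 162 − 7 = 155.

155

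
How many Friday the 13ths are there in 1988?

1

The 13th falls on a Friday when the month's 13th has weekday Fri.
Jan 13 is Wed; Feb 13 is Sat; Mar 13 is Sun; Apr 13 is Wed; May 13 is Fri ✓; Jun 13 is Mon; Jul 13 is Wed; Aug 13 is Sat; Sep 13 is Tue; Oct 13 is Thu; Nov 13 is Sun; Dec 13 is Tue.
Friday the 13ths: May.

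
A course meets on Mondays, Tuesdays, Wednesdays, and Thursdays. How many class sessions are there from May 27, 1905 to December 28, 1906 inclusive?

May 27, 1905 is a Saturday.
The range spans 581 days (inclusive of both endpoints).
581 = 7 × 83, so the span is exactly 83 full weeks.
Each full week contributes 4 days from the set (Mon, Tue, Wed, Thu): 83 × 4 = 332.
Total: 332.

332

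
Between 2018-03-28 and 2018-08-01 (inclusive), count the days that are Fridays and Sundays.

2018-03-28 is a Wednesday.
That's 127 days from start to end, counting both.
127 = 7 × 18 + 1, so there are 18 full weeks plus 1 extra day.
Each full week contributes 2 days from the set (Fri, Sun): 18 × 2 = 36.
The 1 extra day is Wed — none qualify.
Total: 36 + 0 = 36.

36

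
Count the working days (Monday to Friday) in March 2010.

2010-03-01 is a Monday.
From 2010-03-01 to 2010-03-31 is 31 days inclusive.
31 = 7 × 4 + 3, so there are 4 full weeks plus 3 extra days.
Each full week contributes 5 weekdays (Mon–Fri): 4 × 5 = 20.
The 3 extra days are Monday, Tuesday, Wednesday — 3 of them qualify.
Total: 20 + 3 = 23.

23 weekdays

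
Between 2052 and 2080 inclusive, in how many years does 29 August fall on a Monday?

Day of week of August 29 in each year:
2052: Thu, 2053: Fri, 2054: Sat, 2055: Sun, 2056: Tue, 2057: Wed, 2058: Thu, 2059: Fri, 2060: Sun, 2061: Mon ✓, 2062: Tue, 2063: Wed, 2064: Fri, 2065: Sat, 2066: Sun, 2067: Mon ✓, 2068: Wed, 2069: Thu, 2070: Fri, 2071: Sat, 2072: Mon ✓, 2073: Tue, 2074: Wed, 2075: Thu, 2076: Sat, 2077: Sun, 2078: Mon ✓, 2079: Tue, 2080: Thu
Mondays: 2061, 2067, 2072, 2078.

4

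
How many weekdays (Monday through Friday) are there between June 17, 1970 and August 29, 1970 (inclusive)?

June 17, 1970 is a Wednesday.
That's 74 days from start to end, counting both.
74 = 7 × 10 + 4, so there are 10 full weeks plus 4 extra days.
Each full week contributes 5 weekdays (Mon–Fri): 10 × 5 = 50.
The 4 extra days are Wednesday, Thursday, Friday, Saturday — 3 of them qualify.
Total: 50 + 3 = 53.

53 weekdays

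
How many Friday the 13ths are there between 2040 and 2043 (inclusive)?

9

Friday-the-13ths by year:
2040: Jan, Apr, Jul
2041: Sep, Dec
2042: Jun
2043: Feb, Mar, Nov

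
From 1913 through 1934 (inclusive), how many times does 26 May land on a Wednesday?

Day of week of May 26 in each year:
1913: Mon, 1914: Tue, 1915: Wed ✓, 1916: Fri, 1917: Sat, 1918: Sun, 1919: Mon, 1920: Wed ✓, 1921: Thu, 1922: Fri, 1923: Sat, 1924: Mon, 1925: Tue, 1926: Wed ✓, 1927: Thu, 1928: Sat, 1929: Sun, 1930: Mon, 1931: Tue, 1932: Thu, 1933: Fri, 1934: Sat
Wednesdays: 1915, 1920, 1926.

3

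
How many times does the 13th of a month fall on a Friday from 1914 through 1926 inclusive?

22

Friday-the-13ths by year:
1914: Feb, Mar, Nov
1915: Aug
1916: Oct
1917: Apr, Jul
1918: Sep, Dec
1919: Jun
1920: Feb, Aug
1921: May
1922: Jan, Oct
1923: Apr, Jul
1924: Jun
1925: Feb, Mar, Nov
1926: Aug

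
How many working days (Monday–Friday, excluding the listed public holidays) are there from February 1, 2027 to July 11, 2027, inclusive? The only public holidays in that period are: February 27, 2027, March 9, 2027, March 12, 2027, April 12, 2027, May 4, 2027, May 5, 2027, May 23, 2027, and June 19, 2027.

110 working days

February 1, 2027 is a Monday.
The range spans 161 days (inclusive of both endpoints).
161 = 7 × 23, so the span is exactly 23 full weeks.
Each full week contributes 5 weekdays (Mon–Fri): 23 × 5 = 115.
Holidays: February 27, 2027 (Sat); March 9, 2027 (Tue); March 12, 2027 (Fri); April 12, 2027 (Mon); May 4, 2027 (Tue); May 5, 2027 (Wed); May 23, 2027 (Sun); June 19, 2027 (Sat).
5 of the 8 holidays fall on weekdays; the rest are weekends and were already excluded.
Business days: 115 − 5 = 110.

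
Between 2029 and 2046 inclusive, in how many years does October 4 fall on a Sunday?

2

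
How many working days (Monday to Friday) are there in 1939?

Jan 1, 1939 is a Sunday.
From Jan 1, 1939 to Dec 31, 1939 is 365 days inclusive.
365 = 7 × 52 + 1, so there are 52 full weeks plus 1 extra day.
Each full week contributes 5 weekdays (Mon–Fri): 52 × 5 = 260.
The 1 extra day is Sunday — none qualify.
Total: 260 + 0 = 260.

260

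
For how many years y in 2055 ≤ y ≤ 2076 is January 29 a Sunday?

Day of week of January 29 in each year:
2055: Fri, 2056: Sat, 2057: Mon, 2058: Tue, 2059: Wed, 2060: Thu, 2061: Sat, 2062: Sun ✓, 2063: Mon, 2064: Tue, 2065: Thu, 2066: Fri, 2067: Sat, 2068: Sun ✓, 2069: Tue, 2070: Wed, 2071: Thu, 2072: Fri, 2073: Sun ✓, 2074: Mon, 2075: Tue, 2076: Wed
Sundays: 2062, 2068, 2073.

3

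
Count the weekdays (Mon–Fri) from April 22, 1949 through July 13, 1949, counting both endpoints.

59

April 22, 1949 is a Friday.
That's 83 days from start to end, counting both.
83 = 7 × 11 + 6, so there are 11 full weeks plus 6 extra days.
Each full week contributes 5 weekdays (Mon–Fri): 11 × 5 = 55.
The 6 extra days are Fri, Sat, Sun, Mon, Tue, Wed — 4 of them qualify.
Total: 55 + 4 = 59.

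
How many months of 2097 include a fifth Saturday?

4

A month has five Saturdays exactly when Saturday falls within its first (length − 28) days.
Jan: 31 days, starts Tue → 5 of Tue, Wed, Thu
Feb: 28 days, starts Fri → 5 of (none)
Mar: 31 days, starts Fri → 5 of Fri, Sat, Sun ✓
Apr: 30 days, starts Mon → 5 of Mon, Tue
May: 31 days, starts Wed → 5 of Wed, Thu, Fri
Jun: 30 days, starts Sat → 5 of Sat, Sun ✓
Jul: 31 days, starts Mon → 5 of Mon, Tue, Wed
Aug: 31 days, starts Thu → 5 of Thu, Fri, Sat ✓
Sep: 30 days, starts Sun → 5 of Sun, Mon
Oct: 31 days, starts Tue → 5 of Tue, Wed, Thu
Nov: 30 days, starts Fri → 5 of Fri, Sat ✓
Dec: 31 days, starts Sun → 5 of Sun, Mon, Tue
Months with five Saturdays: Mar, Jun, Aug, Nov.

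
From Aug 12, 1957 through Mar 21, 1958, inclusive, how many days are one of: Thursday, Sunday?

Aug 12, 1957 is a Monday.
The range spans 222 days (inclusive of both endpoints).
222 = 7 × 31 + 5, so there are 31 full weeks plus 5 extra days.
Each full week contributes 2 days from the set (Thu, Sun): 31 × 2 = 62.
The 5 extra days are Monday, Tuesday, Wednesday, Thursday, Friday — 1 of them qualifies.
Total: 62 + 1 = 63.

63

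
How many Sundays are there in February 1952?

1 February 1952 is a Friday.
From 1 February 1952 to 29 February 1952 is 29 days inclusive.
29 = 7 × 4 + 1, so there are 4 full weeks plus 1 extra day.
Each full week contributes one Sunday: 4 so far.
The 1 extra day is Friday — none qualify.
Total: 4 + 0 = 4.

4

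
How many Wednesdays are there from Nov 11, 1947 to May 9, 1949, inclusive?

Nov 11, 1947 is a Tuesday.
The range spans 546 days (inclusive of both endpoints).
546 = 7 × 78, so the span is exactly 78 full weeks.
Each full week contributes one Wednesday: 78 so far.

78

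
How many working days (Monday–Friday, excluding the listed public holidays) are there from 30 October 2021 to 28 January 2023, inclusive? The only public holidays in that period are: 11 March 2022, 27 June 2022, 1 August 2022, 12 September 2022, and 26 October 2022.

320

30 October 2021 is a Saturday.
From 30 October 2021 to 28 January 2023 is 456 days inclusive.
456 = 7 × 65 + 1, so there are 65 full weeks plus 1 extra day.
Each full week contributes 5 weekdays (Mon–Fri): 65 × 5 = 325.
The 1 extra day is Saturday — none qualify.
Total: 325 + 0 = 325.
Holidays: 11 March 2022 (Fri); 27 June 2022 (Mon); 1 August 2022 (Mon); 12 September 2022 (Mon); 26 October 2022 (Wed).
All 5 holidays fall on weekdays, so subtract 5.
Business days: 325 − 5 = 320.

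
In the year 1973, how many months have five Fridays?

A month has five Fridays exactly when Friday falls within its first (length − 28) days.
Jan: 31 days, starts Mon → 5 of Mon, Tue, Wed
Feb: 28 days, starts Thu → 5 of (none)
Mar: 31 days, starts Thu → 5 of Thu, Fri, Sat ✓
Apr: 30 days, starts Sun → 5 of Sun, Mon
May: 31 days, starts Tue → 5 of Tue, Wed, Thu
Jun: 30 days, starts Fri → 5 of Fri, Sat ✓
Jul: 31 days, starts Sun → 5 of Sun, Mon, Tue
Aug: 31 days, starts Wed → 5 of Wed, Thu, Fri ✓
Sep: 30 days, starts Sat → 5 of Sat, Sun
Oct: 31 days, starts Mon → 5 of Mon, Tue, Wed
Nov: 30 days, starts Thu → 5 of Thu, Fri ✓
Dec: 31 days, starts Sat → 5 of Sat, Sun, Mon
Months with five Fridays: Mar, Jun, Aug, Nov.

4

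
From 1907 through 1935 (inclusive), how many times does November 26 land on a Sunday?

Day of week of November 26 in each year:
1907: Tue, 1908: Thu, 1909: Fri, 1910: Sat, 1911: Sun ✓, 1912: Tue, 1913: Wed, 1914: Thu, 1915: Fri, 1916: Sun ✓, 1917: Mon, 1918: Tue, 1919: Wed, 1920: Fri, 1921: Sat, 1922: Sun ✓, 1923: Mon, 1924: Wed, 1925: Thu, 1926: Fri, 1927: Sat, 1928: Mon, 1929: Tue, 1930: Wed, 1931: Thu, 1932: Sat, 1933: Sun ✓, 1934: Mon, 1935: Tue
Sundays: 1911, 1916, 1922, 1933.

4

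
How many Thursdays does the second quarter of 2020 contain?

13

1 April 2020 is a Wednesday.
From 1 April 2020 to 30 June 2020 is 91 days inclusive.
91 = 7 × 13, so the span is exactly 13 full weeks.
Each full week contributes one Thursday: 13 so far.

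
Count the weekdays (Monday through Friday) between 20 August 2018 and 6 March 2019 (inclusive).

143

20 August 2018 is a Monday.
That's 199 days from start to end, counting both.
199 = 7 × 28 + 3, so there are 28 full weeks plus 3 extra days.
Each full week contributes 5 weekdays (Mon–Fri): 28 × 5 = 140.
The 3 extra days are Monday, Tuesday, Wednesday — 3 of them qualify.
Total: 140 + 3 = 143.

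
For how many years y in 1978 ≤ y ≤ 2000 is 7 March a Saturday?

Day of week of March 7 in each year:
1978: Tue, 1979: Wed, 1980: Fri, 1981: Sat ✓, 1982: Sun, 1983: Mon, 1984: Wed, 1985: Thu, 1986: Fri, 1987: Sat ✓, 1988: Mon, 1989: Tue, 1990: Wed, 1991: Thu, 1992: Sat ✓, 1993: Sun, 1994: Mon, 1995: Tue, 1996: Thu, 1997: Fri, 1998: Sat ✓, 1999: Sun, 2000: Tue
Saturdays: 1981, 1987, 1992, 1998.

4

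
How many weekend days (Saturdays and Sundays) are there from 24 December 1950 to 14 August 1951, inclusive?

67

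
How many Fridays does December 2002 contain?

December 1, 2002 is a Sunday.
From December 1, 2002 to December 31, 2002 is 31 days inclusive.
31 = 7 × 4 + 3, so there are 4 full weeks plus 3 extra days.
Each full week contributes one Friday: 4 so far.
The 3 extra days are Sun, Mon, Tue — none qualify.
Total: 4 + 0 = 4.

4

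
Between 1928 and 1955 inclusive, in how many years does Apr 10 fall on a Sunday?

4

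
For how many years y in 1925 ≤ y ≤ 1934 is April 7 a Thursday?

Day of week of April 7 in each year:
1925: Tue, 1926: Wed, 1927: Thu ✓, 1928: Sat, 1929: Sun, 1930: Mon, 1931: Tue, 1932: Thu ✓, 1933: Fri, 1934: Sat
Thursdays: 1927, 1932.

2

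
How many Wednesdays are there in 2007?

2007-01-01 is a Monday.
The range spans 365 days (inclusive of both endpoints).
365 = 7 × 52 + 1, so there are 52 full weeks plus 1 extra day.
Each full week contributes one Wednesday: 52 so far.
The 1 extra day is Mon — none qualify.
Total: 52 + 0 = 52.

52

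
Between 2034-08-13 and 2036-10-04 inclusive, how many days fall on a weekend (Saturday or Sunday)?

224

2034-08-13 is a Sunday.
That's 784 days from start to end, counting both.
784 = 7 × 112, so the span is exactly 112 full weeks.
Each full week contributes 2 weekend days (Sat, Sun): 112 × 2 = 224.
Total: 224.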